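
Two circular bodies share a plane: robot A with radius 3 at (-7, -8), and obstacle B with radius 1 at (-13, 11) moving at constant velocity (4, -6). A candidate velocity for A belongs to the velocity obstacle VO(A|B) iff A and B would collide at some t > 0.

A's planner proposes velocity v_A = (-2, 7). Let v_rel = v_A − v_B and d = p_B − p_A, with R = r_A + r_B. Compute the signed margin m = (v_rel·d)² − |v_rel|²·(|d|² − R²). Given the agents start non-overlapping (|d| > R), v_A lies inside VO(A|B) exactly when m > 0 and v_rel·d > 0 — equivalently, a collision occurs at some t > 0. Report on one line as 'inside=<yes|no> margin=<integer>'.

d = (-6, 19),  |d|² = 397;  R = 3+1 = 4,  c = 397−4² = 381
v_rel = (-6, 13),  |v_rel|² = 205;  v_rel·d = (-6)·(-6) + (13)·(19) = 283
205·t² − 566·t + 381 = 0  ⇒  m = 283² − 205·381 = 1984
m = 1984 > 0,  v_rel·d = 283 > 0  ⇒  inside

inside=yes margin=1984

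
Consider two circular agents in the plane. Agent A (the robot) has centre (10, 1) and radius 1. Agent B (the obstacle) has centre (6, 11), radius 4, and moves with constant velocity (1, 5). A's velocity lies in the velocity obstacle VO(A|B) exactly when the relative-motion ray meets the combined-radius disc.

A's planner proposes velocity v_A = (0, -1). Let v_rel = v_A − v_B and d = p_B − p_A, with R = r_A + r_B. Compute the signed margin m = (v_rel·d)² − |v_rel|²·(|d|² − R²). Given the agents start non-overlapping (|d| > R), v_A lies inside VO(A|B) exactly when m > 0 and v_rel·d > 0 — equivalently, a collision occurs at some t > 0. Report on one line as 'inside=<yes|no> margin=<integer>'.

d = (-4, 10),  |d|² = 116;  R = 1+4 = 5,  c = 116−5² = 91
v_rel = (-1, -6),  |v_rel|² = 37;  v_rel·d = (-1)·(-4) + (-6)·(10) = -56
37·t² + 112·t + 91 = 0  ⇒  m = (-56)² − 37·91 = -231
m = -231 < 0,  v_rel·d = -56 < 0  ⇒  outside

inside=no margin=-231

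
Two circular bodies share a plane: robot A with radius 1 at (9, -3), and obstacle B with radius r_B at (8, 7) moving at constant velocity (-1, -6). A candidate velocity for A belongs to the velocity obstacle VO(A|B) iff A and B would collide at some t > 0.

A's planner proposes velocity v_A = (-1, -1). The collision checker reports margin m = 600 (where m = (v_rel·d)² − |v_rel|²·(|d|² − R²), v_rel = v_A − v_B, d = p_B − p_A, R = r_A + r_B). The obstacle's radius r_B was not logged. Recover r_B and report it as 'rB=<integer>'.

m = 600
d = (-1, 10);  v_rel = (0, 5),  |v_rel|² = 25
v_rel×d = (0)·(10) − (5)·(-1) = 5
since m = R²·25 − 5²:  R² = (25 + 600) / 25 = 25
R = √25 = 5  ⇒  r_B = 5 − 1 = 4

rB=4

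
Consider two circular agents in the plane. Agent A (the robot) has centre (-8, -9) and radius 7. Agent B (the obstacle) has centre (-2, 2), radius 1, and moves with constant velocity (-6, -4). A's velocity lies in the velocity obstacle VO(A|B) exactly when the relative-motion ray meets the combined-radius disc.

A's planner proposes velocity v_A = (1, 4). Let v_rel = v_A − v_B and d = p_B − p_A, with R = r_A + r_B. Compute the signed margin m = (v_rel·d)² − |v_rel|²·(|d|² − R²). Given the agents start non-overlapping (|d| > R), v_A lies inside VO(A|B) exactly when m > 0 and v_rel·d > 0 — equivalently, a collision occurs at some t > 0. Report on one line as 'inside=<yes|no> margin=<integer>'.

d = (6, 11),  |d|² = 157;  R = 7+1 = 8,  c = 157−8² = 93
v_rel = (7, 8),  |v_rel|² = 113;  v_rel·d = (7)·(6) + (8)·(11) = 130
113·t² − 260·t + 93 = 0  ⇒  m = 130² − 113·93 = 6391
m = 6391 > 0,  v_rel·d = 130 > 0  ⇒  inside

inside=yes margin=6391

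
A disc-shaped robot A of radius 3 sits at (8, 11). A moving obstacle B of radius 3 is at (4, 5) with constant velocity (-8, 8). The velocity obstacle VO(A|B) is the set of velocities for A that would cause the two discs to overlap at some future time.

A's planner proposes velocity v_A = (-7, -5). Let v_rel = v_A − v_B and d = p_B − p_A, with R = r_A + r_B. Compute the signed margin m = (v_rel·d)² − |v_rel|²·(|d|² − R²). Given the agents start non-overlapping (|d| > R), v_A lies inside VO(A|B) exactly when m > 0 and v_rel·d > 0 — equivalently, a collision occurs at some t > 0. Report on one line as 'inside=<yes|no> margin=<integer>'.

d = (-4, -6),  |d|² = 52;  R = 3+3 = 6,  c = 52−6² = 16
v_rel = (1, -13),  |v_rel|² = 170;  v_rel·d = (1)·(-4) + (-13)·(-6) = 74
170·t² − 148·t + 16 = 0  ⇒  m = 74² − 170·16 = 2756
m = 2756 > 0,  v_rel·d = 74 > 0  ⇒  inside

inside=yes margin=2756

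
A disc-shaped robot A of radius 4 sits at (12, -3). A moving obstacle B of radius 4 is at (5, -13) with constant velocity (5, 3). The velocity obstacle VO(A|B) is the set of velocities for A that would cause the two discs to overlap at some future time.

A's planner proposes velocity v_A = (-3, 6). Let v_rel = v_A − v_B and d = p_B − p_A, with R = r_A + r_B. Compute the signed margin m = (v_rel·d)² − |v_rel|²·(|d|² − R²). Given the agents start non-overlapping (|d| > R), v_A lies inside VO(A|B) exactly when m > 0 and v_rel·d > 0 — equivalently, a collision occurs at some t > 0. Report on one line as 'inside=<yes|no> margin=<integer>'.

d = (-7, -10),  |d|² = 149;  R = 4+4 = 8,  c = 149−8² = 85
v_rel = (-8, 3),  |v_rel|² = 73;  v_rel·d = (-8)·(-7) + (3)·(-10) = 26
73·t² − 52·t + 85 = 0  ⇒  m = 26² − 73·85 = -5529
m = -5529 < 0,  v_rel·d = 26 > 0  ⇒  outside

inside=no margin=-5529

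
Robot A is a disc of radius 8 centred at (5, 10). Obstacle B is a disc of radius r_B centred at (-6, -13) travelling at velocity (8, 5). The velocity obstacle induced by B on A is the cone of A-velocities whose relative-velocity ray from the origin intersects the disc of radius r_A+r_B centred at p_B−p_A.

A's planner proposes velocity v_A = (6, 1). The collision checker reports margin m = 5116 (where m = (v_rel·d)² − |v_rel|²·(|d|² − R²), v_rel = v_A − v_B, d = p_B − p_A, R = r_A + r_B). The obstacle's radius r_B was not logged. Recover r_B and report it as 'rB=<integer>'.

m = 5116
d = (-11, -23);  v_rel = (-2, -4),  |v_rel|² = 20
v_rel×d = (-2)·(-23) − (-4)·(-11) = 2
since m = R²·20 − 2²:  R² = (4 + 5116) / 20 = 256
R = √256 = 16  ⇒  r_B = 16 − 8 = 8

rB=8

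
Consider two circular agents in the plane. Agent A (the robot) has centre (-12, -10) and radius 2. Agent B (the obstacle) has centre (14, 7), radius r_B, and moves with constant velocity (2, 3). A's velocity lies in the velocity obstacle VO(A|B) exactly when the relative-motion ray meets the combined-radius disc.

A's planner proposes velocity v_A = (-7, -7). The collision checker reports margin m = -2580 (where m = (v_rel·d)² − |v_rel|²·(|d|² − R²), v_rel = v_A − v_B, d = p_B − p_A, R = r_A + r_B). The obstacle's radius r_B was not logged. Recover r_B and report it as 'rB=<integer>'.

m = -2580
d = (26, 17);  v_rel = (-9, -10),  |v_rel|² = 181
v_rel×d = (-9)·(17) − (-10)·(26) = 107
since m = R²·181 − 107²:  R² = (11449 + -2580) / 181 = 49
R = √49 = 7  ⇒  r_B = 7 − 2 = 5

rB=5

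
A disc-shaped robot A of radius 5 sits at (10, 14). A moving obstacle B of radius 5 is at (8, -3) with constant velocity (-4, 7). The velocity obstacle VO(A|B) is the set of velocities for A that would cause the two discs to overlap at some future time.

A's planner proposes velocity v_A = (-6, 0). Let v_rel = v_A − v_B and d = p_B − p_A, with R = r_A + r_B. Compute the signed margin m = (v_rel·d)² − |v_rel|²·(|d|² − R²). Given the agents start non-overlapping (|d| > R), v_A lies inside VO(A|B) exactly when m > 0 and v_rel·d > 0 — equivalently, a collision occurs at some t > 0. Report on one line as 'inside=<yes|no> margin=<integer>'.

d = (-2, -17),  |d|² = 293;  R = 5+5 = 10,  c = 293−10² = 193
v_rel = (-2, -7),  |v_rel|² = 53;  v_rel·d = (-2)·(-2) + (-7)·(-17) = 123
53·t² − 246·t + 193 = 0  ⇒  m = 123² − 53·193 = 4900
m = 4900 > 0,  v_rel·d = 123 > 0  ⇒  inside

inside=yes margin=4900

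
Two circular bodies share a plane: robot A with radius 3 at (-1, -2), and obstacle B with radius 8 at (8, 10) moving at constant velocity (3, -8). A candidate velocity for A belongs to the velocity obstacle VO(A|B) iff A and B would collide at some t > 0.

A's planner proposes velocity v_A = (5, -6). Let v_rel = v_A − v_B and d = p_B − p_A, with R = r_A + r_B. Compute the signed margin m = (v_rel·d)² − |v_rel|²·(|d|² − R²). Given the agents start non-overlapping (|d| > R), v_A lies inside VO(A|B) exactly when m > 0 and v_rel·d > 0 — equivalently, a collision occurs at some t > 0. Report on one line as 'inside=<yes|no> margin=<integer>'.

d = (9, 12),  |d|² = 225;  R = 3+8 = 11,  c = 225−11² = 104
v_rel = (2, 2),  |v_rel|² = 8;  v_rel·d = (2)·(9) + (2)·(12) = 42
8·t² − 84·t + 104 = 0  ⇒  m = 42² − 8·104 = 932
m = 932 > 0,  v_rel·d = 42 > 0  ⇒  inside

inside=yes margin=932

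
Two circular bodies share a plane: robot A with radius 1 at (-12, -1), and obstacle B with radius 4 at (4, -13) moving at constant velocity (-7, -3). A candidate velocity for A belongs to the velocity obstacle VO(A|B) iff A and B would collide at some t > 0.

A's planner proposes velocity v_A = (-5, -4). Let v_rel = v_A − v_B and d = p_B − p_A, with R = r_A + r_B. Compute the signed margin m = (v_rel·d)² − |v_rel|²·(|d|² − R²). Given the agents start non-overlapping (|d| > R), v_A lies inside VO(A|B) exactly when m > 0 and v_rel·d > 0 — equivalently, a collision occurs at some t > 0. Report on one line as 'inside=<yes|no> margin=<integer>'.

d = (16, -12),  |d|² = 400;  R = 1+4 = 5,  c = 400−5² = 375
v_rel = (2, -1),  |v_rel|² = 5;  v_rel·d = (2)·(16) + (-1)·(-12) = 44
5·t² − 88·t + 375 = 0  ⇒  m = 44² − 5·375 = 61
m = 61 > 0,  v_rel·d = 44 > 0  ⇒  inside

inside=yes margin=61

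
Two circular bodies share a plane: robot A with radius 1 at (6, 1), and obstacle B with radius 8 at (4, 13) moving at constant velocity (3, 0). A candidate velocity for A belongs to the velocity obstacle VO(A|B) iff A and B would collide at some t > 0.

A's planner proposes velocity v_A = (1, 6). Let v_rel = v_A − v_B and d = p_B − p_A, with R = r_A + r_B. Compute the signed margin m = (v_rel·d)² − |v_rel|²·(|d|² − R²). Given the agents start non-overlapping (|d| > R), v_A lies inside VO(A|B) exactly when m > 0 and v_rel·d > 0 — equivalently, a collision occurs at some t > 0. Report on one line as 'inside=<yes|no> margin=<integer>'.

d = (-2, 12),  |d|² = 148;  R = 1+8 = 9,  c = 148−9² = 67
v_rel = (-2, 6),  |v_rel|² = 40;  v_rel·d = (-2)·(-2) + (6)·(12) = 76
40·t² − 152·t + 67 = 0  ⇒  m = 76² − 40·67 = 3096
m = 3096 > 0,  v_rel·d = 76 > 0  ⇒  inside

inside=yes margin=3096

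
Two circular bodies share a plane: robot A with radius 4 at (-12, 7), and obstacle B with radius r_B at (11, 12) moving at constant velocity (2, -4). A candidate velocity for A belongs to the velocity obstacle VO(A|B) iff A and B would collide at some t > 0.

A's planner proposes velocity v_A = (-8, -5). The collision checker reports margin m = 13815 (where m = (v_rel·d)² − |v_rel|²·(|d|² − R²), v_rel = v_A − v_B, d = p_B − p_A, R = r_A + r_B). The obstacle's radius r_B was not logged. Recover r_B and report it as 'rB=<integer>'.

m = 13815
d = (23, 5);  v_rel = (-10, -1),  |v_rel|² = 101
v_rel×d = (-10)·(5) − (-1)·(23) = -27
since m = R²·101 − (-27)²:  R² = (729 + 13815) / 101 = 144
R = √144 = 12  ⇒  r_B = 12 − 4 = 8

rB=8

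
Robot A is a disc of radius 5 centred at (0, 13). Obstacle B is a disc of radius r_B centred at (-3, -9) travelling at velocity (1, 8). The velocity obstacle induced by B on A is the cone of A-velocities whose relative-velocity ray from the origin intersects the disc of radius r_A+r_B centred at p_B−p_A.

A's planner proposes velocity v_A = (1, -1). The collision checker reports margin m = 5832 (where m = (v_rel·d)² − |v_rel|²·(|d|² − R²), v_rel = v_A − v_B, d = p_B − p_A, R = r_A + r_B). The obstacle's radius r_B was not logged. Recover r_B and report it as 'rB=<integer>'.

m = 5832
d = (-3, -22);  v_rel = (0, -9),  |v_rel|² = 81
v_rel×d = (0)·(-22) − (-9)·(-3) = -27
since m = R²·81 − (-27)²:  R² = (729 + 5832) / 81 = 81
R = √81 = 9  ⇒  r_B = 9 − 5 = 4

rB=4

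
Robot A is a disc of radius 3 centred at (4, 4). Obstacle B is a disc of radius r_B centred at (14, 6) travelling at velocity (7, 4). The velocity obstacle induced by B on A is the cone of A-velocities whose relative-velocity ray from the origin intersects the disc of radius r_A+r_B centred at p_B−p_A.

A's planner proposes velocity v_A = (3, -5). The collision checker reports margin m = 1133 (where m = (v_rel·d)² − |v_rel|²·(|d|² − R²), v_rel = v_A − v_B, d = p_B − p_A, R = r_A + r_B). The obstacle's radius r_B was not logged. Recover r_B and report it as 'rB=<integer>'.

m = 1133
d = (10, 2);  v_rel = (-4, -9),  |v_rel|² = 97
v_rel×d = (-4)·(2) − (-9)·(10) = 82
since m = R²·97 − 82²:  R² = (6724 + 1133) / 97 = 81
R = √81 = 9  ⇒  r_B = 9 − 3 = 6

rB=6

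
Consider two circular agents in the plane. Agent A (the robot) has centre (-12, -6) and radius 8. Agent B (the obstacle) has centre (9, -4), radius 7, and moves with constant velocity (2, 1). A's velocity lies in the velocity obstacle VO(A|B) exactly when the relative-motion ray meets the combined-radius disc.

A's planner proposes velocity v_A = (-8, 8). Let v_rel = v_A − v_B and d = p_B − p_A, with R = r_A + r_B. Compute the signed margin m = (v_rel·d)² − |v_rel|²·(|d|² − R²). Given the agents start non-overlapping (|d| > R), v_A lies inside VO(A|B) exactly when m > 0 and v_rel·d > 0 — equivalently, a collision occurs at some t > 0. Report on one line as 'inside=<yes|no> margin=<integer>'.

d = (21, 2),  |d|² = 445;  R = 8+7 = 15,  c = 445−15² = 220
v_rel = (-10, 7),  |v_rel|² = 149;  v_rel·d = (-10)·(21) + (7)·(2) = -196
149·t² + 392·t + 220 = 0  ⇒  m = (-196)² − 149·220 = 5636
m = 5636 > 0,  v_rel·d = -196 < 0  ⇒  outside

inside=no margin=5636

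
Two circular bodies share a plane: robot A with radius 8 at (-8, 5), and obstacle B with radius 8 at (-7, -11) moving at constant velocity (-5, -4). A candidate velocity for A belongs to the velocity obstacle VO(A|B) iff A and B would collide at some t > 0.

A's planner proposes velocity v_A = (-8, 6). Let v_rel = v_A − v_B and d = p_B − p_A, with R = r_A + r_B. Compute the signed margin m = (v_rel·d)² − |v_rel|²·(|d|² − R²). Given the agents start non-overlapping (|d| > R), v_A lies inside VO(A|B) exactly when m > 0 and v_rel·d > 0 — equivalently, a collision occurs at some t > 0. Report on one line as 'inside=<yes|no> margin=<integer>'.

d = (1, -16),  |d|² = 257;  R = 8+8 = 16,  c = 257−16² = 1
v_rel = (-3, 10),  |v_rel|² = 109;  v_rel·d = (-3)·(1) + (10)·(-16) = -163
109·t² + 326·t + 1 = 0  ⇒  m = (-163)² − 109·1 = 26460
m = 26460 > 0,  v_rel·d = -163 < 0  ⇒  outside

inside=no margin=26460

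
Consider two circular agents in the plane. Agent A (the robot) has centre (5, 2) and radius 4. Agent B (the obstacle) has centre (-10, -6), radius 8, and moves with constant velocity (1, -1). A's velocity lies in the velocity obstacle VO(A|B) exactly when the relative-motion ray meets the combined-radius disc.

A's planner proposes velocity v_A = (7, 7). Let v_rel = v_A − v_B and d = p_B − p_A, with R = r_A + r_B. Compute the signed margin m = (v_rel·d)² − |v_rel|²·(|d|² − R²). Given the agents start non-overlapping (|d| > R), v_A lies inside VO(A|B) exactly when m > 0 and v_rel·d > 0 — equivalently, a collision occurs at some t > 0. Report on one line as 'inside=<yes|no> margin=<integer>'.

d = (-15, -8),  |d|² = 289;  R = 4+8 = 12,  c = 289−12² = 145
v_rel = (6, 8),  |v_rel|² = 100;  v_rel·d = (6)·(-15) + (8)·(-8) = -154
100·t² + 308·t + 145 = 0  ⇒  m = (-154)² − 100·145 = 9216
m = 9216 > 0,  v_rel·d = -154 < 0  ⇒  outside

inside=no margin=9216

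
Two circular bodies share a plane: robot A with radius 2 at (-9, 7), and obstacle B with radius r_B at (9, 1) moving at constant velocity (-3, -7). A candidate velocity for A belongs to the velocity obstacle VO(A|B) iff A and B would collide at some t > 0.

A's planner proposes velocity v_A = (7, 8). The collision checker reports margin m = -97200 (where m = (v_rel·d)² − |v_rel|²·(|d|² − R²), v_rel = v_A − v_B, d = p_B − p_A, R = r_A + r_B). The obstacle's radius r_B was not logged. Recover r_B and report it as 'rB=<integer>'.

m = -97200
d = (18, -6);  v_rel = (10, 15),  |v_rel|² = 325
v_rel×d = (10)·(-6) − (15)·(18) = -330
since m = R²·325 − (-330)²:  R² = (108900 + -97200) / 325 = 36
R = √36 = 6  ⇒  r_B = 6 − 2 = 4

rB=4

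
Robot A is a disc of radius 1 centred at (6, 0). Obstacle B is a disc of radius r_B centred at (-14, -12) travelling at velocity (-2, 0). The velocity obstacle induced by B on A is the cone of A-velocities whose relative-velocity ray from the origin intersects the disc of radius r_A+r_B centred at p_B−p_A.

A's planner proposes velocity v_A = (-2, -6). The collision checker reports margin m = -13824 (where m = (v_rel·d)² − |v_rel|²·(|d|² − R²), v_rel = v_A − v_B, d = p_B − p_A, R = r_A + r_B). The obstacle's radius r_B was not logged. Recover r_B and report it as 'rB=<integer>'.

m = -13824
d = (-20, -12);  v_rel = (0, -6),  |v_rel|² = 36
v_rel×d = (0)·(-12) − (-6)·(-20) = -120
since m = R²·36 − (-120)²:  R² = (14400 + -13824) / 36 = 16
R = √16 = 4  ⇒  r_B = 4 − 1 = 3

rB=3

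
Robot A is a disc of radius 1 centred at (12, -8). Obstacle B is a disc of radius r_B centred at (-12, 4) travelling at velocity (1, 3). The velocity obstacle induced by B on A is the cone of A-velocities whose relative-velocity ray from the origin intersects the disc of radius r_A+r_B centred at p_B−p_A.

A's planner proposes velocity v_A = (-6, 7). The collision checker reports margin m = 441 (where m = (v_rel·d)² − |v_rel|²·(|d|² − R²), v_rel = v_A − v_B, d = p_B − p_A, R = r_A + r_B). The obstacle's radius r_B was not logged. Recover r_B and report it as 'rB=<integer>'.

m = 441
d = (-24, 12);  v_rel = (-7, 4),  |v_rel|² = 65
v_rel×d = (-7)·(12) − (4)·(-24) = 12
since m = R²·65 − 12²:  R² = (144 + 441) / 65 = 9
R = √9 = 3  ⇒  r_B = 3 − 1 = 2

rB=2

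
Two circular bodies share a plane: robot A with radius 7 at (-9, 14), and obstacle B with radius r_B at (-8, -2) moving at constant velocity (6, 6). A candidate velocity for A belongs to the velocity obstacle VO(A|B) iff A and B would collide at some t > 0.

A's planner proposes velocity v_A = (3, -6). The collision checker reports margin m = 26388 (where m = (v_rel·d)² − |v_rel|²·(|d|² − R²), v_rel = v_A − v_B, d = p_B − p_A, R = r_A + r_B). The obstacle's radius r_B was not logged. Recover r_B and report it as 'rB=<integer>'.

m = 26388
d = (1, -16);  v_rel = (-3, -12),  |v_rel|² = 153
v_rel×d = (-3)·(-16) − (-12)·(1) = 60
since m = R²·153 − 60²:  R² = (3600 + 26388) / 153 = 196
R = √196 = 14  ⇒  r_B = 14 − 7 = 7

rB=7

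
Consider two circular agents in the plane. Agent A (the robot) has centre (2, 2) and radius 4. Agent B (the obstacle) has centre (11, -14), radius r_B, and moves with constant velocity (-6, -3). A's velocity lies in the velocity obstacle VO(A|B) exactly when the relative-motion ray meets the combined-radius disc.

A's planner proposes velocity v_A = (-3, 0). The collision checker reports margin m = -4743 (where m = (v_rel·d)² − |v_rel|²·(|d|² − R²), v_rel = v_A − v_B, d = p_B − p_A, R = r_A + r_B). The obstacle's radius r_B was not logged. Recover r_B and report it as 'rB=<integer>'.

m = -4743
d = (9, -16);  v_rel = (3, 3),  |v_rel|² = 18
v_rel×d = (3)·(-16) − (3)·(9) = -75
since m = R²·18 − (-75)²:  R² = (5625 + -4743) / 18 = 49
R = √49 = 7  ⇒  r_B = 7 − 4 = 3

rB=3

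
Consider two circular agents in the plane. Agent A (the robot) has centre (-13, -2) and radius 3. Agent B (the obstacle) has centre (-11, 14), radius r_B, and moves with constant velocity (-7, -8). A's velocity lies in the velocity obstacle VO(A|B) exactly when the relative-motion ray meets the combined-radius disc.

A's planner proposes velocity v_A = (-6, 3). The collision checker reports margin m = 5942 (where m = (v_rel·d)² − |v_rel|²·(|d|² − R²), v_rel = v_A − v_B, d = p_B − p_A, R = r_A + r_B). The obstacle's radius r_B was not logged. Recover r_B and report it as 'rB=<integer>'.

m = 5942
d = (2, 16);  v_rel = (1, 11),  |v_rel|² = 122
v_rel×d = (1)·(16) − (11)·(2) = -6
since m = R²·122 − (-6)²:  R² = (36 + 5942) / 122 = 49
R = √49 = 7  ⇒  r_B = 7 − 3 = 4

rB=4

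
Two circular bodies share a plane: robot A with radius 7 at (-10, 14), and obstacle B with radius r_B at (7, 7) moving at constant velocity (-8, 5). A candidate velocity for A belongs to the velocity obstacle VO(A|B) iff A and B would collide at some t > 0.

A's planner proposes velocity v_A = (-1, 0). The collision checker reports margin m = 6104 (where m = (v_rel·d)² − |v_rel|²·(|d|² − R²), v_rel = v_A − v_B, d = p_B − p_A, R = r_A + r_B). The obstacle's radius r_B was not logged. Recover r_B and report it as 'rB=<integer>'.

m = 6104
d = (17, -7);  v_rel = (7, -5),  |v_rel|² = 74
v_rel×d = (7)·(-7) − (-5)·(17) = 36
since m = R²·74 − 36²:  R² = (1296 + 6104) / 74 = 100
R = √100 = 10  ⇒  r_B = 10 − 7 = 3

rB=3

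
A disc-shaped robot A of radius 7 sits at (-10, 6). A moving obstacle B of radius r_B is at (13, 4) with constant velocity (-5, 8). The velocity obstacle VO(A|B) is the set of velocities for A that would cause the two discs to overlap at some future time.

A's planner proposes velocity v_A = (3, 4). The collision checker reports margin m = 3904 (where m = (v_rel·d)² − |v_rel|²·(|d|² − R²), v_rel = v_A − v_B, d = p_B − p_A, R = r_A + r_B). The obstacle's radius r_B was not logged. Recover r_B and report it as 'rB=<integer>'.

m = 3904
d = (23, -2);  v_rel = (8, -4),  |v_rel|² = 80
v_rel×d = (8)·(-2) − (-4)·(23) = 76
since m = R²·80 − 76²:  R² = (5776 + 3904) / 80 = 121
R = √121 = 11  ⇒  r_B = 11 − 7 = 4

rB=4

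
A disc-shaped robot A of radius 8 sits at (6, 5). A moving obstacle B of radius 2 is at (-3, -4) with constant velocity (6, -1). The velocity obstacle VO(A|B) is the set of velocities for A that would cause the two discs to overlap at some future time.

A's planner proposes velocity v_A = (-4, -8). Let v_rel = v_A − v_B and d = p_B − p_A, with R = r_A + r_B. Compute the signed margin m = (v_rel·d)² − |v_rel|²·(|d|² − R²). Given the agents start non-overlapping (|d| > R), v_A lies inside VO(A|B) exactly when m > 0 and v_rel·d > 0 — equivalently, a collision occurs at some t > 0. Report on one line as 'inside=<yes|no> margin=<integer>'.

d = (-9, -9),  |d|² = 162;  R = 8+2 = 10,  c = 162−10² = 62
v_rel = (-10, -7),  |v_rel|² = 149;  v_rel·d = (-10)·(-9) + (-7)·(-9) = 153
149·t² − 306·t + 62 = 0  ⇒  m = 153² − 149·62 = 14171
m = 14171 > 0,  v_rel·d = 153 > 0  ⇒  inside

inside=yes margin=14171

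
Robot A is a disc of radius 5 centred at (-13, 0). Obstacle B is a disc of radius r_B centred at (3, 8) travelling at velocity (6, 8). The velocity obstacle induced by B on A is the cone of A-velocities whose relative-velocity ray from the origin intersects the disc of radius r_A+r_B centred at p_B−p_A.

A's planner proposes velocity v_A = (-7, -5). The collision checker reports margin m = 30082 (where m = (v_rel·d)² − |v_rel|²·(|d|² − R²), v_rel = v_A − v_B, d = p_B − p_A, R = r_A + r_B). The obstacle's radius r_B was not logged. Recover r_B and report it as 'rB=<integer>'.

m = 30082
d = (16, 8);  v_rel = (-13, -13),  |v_rel|² = 338
v_rel×d = (-13)·(8) − (-13)·(16) = 104
since m = R²·338 − 104²:  R² = (10816 + 30082) / 338 = 121
R = √121 = 11  ⇒  r_B = 11 − 5 = 6

rB=6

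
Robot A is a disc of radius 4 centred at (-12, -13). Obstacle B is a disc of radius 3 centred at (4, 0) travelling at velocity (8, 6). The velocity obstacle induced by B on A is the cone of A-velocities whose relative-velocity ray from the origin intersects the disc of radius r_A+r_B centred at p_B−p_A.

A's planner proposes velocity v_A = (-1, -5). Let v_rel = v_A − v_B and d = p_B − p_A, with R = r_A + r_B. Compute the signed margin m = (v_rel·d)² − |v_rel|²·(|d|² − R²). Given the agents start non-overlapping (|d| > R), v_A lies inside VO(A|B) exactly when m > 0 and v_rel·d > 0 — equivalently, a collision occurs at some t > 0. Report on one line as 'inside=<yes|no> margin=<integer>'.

d = (16, 13),  |d|² = 425;  R = 4+3 = 7,  c = 425−7² = 376
v_rel = (-9, -11),  |v_rel|² = 202;  v_rel·d = (-9)·(16) + (-11)·(13) = -287
202·t² + 574·t + 376 = 0  ⇒  m = (-287)² − 202·376 = 6417
m = 6417 > 0,  v_rel·d = -287 < 0  ⇒  outside

inside=no margin=6417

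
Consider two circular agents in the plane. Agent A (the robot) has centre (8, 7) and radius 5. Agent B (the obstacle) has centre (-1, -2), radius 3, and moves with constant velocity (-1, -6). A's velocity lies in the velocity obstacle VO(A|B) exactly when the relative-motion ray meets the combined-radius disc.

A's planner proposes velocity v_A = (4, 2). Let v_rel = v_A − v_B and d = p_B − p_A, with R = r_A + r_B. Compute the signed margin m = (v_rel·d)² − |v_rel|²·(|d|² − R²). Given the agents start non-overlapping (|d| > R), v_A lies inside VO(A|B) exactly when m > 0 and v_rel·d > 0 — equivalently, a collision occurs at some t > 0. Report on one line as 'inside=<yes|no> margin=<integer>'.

d = (-9, -9),  |d|² = 162;  R = 5+3 = 8,  c = 162−8² = 98
v_rel = (5, 8),  |v_rel|² = 89;  v_rel·d = (5)·(-9) + (8)·(-9) = -117
89·t² + 234·t + 98 = 0  ⇒  m = (-117)² − 89·98 = 4967
m = 4967 > 0,  v_rel·d = -117 < 0  ⇒  outside

inside=no margin=4967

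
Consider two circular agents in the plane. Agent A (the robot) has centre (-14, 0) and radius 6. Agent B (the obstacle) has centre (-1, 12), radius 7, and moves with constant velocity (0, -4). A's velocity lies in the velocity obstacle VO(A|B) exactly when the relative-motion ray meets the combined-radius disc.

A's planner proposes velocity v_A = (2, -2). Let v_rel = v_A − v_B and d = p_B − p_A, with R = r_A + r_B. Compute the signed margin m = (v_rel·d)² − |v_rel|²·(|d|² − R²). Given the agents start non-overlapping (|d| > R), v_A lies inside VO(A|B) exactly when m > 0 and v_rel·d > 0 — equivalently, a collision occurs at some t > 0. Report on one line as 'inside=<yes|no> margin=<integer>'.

d = (13, 12),  |d|² = 313;  R = 6+7 = 13,  c = 313−13² = 144
v_rel = (2, 2),  |v_rel|² = 8;  v_rel·d = (2)·(13) + (2)·(12) = 50
8·t² − 100·t + 144 = 0  ⇒  m = 50² − 8·144 = 1348
m = 1348 > 0,  v_rel·d = 50 > 0  ⇒  inside

inside=yes margin=1348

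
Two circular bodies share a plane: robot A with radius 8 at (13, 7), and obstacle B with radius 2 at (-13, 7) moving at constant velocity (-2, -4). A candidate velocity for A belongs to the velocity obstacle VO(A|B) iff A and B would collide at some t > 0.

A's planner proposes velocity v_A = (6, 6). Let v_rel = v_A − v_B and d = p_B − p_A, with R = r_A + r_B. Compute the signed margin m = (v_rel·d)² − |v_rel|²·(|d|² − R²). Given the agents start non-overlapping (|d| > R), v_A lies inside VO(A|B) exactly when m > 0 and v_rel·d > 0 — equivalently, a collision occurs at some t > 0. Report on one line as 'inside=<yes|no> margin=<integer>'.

d = (-26, 0),  |d|² = 676;  R = 8+2 = 10,  c = 676−10² = 576
v_rel = (8, 10),  |v_rel|² = 164;  v_rel·d = (8)·(-26) + (10)·(0) = -208
164·t² + 416·t + 576 = 0  ⇒  m = (-208)² − 164·576 = -51200
m = -51200 < 0,  v_rel·d = -208 < 0  ⇒  outside

inside=no margin=-51200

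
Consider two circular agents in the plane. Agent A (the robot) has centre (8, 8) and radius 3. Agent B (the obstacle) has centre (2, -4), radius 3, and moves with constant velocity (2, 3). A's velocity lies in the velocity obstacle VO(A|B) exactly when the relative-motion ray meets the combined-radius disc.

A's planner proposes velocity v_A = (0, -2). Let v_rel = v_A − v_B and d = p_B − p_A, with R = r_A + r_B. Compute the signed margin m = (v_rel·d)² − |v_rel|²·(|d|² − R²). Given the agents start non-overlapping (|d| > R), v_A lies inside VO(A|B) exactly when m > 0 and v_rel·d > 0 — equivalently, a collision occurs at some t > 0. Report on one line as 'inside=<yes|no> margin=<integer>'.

d = (-6, -12),  |d|² = 180;  R = 3+3 = 6,  c = 180−6² = 144
v_rel = (-2, -5),  |v_rel|² = 29;  v_rel·d = (-2)·(-6) + (-5)·(-12) = 72
29·t² − 144·t + 144 = 0  ⇒  m = 72² − 29·144 = 1008
m = 1008 > 0,  v_rel·d = 72 > 0  ⇒  inside

inside=yes margin=1008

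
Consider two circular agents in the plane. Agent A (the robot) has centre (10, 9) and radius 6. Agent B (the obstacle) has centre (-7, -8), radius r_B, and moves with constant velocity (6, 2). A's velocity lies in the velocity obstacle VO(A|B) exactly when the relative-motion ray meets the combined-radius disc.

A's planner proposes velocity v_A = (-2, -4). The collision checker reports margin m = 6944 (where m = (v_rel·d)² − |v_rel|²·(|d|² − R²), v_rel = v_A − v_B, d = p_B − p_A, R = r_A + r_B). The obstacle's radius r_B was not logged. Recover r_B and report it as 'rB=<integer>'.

m = 6944
d = (-17, -17);  v_rel = (-8, -6),  |v_rel|² = 100
v_rel×d = (-8)·(-17) − (-6)·(-17) = 34
since m = R²·100 − 34²:  R² = (1156 + 6944) / 100 = 81
R = √81 = 9  ⇒  r_B = 9 − 6 = 3

rB=3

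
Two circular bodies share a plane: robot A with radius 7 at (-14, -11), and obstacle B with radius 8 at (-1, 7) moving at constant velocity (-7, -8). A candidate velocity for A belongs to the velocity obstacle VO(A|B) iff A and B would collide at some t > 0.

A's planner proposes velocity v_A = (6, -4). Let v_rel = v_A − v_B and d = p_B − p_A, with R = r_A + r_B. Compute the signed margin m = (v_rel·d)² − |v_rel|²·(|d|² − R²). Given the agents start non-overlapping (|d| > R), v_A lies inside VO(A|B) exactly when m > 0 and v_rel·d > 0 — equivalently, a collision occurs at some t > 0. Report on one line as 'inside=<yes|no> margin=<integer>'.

d = (13, 18),  |d|² = 493;  R = 7+8 = 15,  c = 493−15² = 268
v_rel = (13, 4),  |v_rel|² = 185;  v_rel·d = (13)·(13) + (4)·(18) = 241
185·t² − 482·t + 268 = 0  ⇒  m = 241² − 185·268 = 8501
m = 8501 > 0,  v_rel·d = 241 > 0  ⇒  inside

inside=yes margin=8501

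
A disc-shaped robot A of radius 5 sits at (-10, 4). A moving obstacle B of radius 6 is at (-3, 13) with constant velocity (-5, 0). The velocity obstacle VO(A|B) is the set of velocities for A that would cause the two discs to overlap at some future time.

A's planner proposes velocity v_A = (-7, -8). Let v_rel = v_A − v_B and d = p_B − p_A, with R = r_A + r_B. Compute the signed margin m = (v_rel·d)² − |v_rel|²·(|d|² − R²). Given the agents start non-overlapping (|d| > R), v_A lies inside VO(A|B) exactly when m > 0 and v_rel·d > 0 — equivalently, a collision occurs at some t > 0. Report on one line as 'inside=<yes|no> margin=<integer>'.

d = (7, 9),  |d|² = 130;  R = 5+6 = 11,  c = 130−11² = 9
v_rel = (-2, -8),  |v_rel|² = 68;  v_rel·d = (-2)·(7) + (-8)·(9) = -86
68·t² + 172·t + 9 = 0  ⇒  m = (-86)² − 68·9 = 6784
m = 6784 > 0,  v_rel·d = -86 < 0  ⇒  outside

inside=no margin=6784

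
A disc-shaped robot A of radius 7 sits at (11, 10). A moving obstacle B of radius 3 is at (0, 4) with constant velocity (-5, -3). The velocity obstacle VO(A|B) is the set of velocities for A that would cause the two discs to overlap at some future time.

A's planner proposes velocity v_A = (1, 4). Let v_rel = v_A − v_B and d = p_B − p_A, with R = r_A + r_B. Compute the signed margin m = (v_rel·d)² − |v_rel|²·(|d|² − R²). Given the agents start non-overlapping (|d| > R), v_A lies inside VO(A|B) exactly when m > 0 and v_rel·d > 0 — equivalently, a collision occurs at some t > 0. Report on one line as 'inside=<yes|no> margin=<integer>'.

d = (-11, -6),  |d|² = 157;  R = 7+3 = 10,  c = 157−10² = 57
v_rel = (6, 7),  |v_rel|² = 85;  v_rel·d = (6)·(-11) + (7)·(-6) = -108
85·t² + 216·t + 57 = 0  ⇒  m = (-108)² − 85·57 = 6819
m = 6819 > 0,  v_rel·d = -108 < 0  ⇒  outside

inside=no margin=6819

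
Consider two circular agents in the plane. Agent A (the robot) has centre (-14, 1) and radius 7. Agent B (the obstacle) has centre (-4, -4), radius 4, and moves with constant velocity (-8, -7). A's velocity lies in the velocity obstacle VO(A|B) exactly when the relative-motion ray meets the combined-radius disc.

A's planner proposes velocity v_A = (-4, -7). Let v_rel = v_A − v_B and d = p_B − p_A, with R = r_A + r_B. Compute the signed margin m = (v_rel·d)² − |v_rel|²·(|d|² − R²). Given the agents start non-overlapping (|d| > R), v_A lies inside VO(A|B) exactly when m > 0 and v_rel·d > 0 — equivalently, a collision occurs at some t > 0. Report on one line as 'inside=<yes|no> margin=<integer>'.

d = (10, -5),  |d|² = 125;  R = 7+4 = 11,  c = 125−11² = 4
v_rel = (4, 0),  |v_rel|² = 16;  v_rel·d = (4)·(10) + (0)·(-5) = 40
16·t² − 80·t + 4 = 0  ⇒  m = 40² − 16·4 = 1536
m = 1536 > 0,  v_rel·d = 40 > 0  ⇒  inside

inside=yes margin=1536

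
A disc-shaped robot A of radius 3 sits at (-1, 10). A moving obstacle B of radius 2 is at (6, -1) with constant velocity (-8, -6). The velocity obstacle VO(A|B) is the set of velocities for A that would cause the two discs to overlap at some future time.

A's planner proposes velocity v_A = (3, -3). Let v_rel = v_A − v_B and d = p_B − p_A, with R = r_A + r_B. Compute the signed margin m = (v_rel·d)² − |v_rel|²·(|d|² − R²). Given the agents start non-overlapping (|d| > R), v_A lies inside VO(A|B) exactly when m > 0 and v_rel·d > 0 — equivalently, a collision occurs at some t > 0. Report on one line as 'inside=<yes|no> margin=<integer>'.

d = (7, -11),  |d|² = 170;  R = 3+2 = 5,  c = 170−5² = 145
v_rel = (11, 3),  |v_rel|² = 130;  v_rel·d = (11)·(7) + (3)·(-11) = 44
130·t² − 88·t + 145 = 0  ⇒  m = 44² − 130·145 = -16914
m = -16914 < 0,  v_rel·d = 44 > 0  ⇒  outside

inside=no margin=-16914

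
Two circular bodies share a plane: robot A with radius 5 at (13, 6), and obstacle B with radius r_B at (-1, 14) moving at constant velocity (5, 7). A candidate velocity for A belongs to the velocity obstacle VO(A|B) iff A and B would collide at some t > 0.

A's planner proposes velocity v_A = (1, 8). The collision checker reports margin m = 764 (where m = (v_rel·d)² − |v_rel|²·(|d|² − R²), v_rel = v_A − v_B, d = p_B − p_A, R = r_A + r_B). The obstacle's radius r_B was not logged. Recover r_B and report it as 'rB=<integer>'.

m = 764
d = (-14, 8);  v_rel = (-4, 1),  |v_rel|² = 17
v_rel×d = (-4)·(8) − (1)·(-14) = -18
since m = R²·17 − (-18)²:  R² = (324 + 764) / 17 = 64
R = √64 = 8  ⇒  r_B = 8 − 5 = 3

rB=3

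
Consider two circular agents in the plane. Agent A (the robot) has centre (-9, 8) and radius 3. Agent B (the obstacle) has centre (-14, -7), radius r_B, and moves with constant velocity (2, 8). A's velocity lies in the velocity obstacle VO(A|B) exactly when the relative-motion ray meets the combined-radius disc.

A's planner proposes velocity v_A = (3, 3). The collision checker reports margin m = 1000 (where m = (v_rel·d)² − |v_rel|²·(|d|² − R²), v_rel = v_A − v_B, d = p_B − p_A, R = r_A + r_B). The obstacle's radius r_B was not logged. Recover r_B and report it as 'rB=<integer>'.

m = 1000
d = (-5, -15);  v_rel = (1, -5),  |v_rel|² = 26
v_rel×d = (1)·(-15) − (-5)·(-5) = -40
since m = R²·26 − (-40)²:  R² = (1600 + 1000) / 26 = 100
R = √100 = 10  ⇒  r_B = 10 − 3 = 7

rB=7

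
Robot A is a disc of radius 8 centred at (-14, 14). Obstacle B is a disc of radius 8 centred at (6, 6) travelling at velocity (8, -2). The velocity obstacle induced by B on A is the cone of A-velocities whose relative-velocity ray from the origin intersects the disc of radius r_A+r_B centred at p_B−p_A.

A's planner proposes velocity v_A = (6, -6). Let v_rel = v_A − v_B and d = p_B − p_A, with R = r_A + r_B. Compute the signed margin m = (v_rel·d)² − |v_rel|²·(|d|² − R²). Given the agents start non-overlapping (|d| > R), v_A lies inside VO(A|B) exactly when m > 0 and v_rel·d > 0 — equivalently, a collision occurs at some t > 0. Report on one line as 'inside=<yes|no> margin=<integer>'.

d = (20, -8),  |d|² = 464;  R = 8+8 = 16,  c = 464−16² = 208
v_rel = (-2, -4),  |v_rel|² = 20;  v_rel·d = (-2)·(20) + (-4)·(-8) = -8
20·t² + 16·t + 208 = 0  ⇒  m = (-8)² − 20·208 = -4096
m = -4096 < 0,  v_rel·d = -8 < 0  ⇒  outside

inside=no margin=-4096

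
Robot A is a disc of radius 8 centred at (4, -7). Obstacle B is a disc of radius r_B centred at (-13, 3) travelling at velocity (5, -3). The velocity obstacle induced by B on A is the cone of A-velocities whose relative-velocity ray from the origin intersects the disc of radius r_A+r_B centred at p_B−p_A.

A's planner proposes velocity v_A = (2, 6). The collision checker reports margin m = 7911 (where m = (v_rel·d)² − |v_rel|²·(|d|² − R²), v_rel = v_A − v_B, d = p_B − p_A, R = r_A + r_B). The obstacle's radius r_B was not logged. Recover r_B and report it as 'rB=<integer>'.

m = 7911
d = (-17, 10);  v_rel = (-3, 9),  |v_rel|² = 90
v_rel×d = (-3)·(10) − (9)·(-17) = 123
since m = R²·90 − 123²:  R² = (15129 + 7911) / 90 = 256
R = √256 = 16  ⇒  r_B = 16 − 8 = 8

rB=8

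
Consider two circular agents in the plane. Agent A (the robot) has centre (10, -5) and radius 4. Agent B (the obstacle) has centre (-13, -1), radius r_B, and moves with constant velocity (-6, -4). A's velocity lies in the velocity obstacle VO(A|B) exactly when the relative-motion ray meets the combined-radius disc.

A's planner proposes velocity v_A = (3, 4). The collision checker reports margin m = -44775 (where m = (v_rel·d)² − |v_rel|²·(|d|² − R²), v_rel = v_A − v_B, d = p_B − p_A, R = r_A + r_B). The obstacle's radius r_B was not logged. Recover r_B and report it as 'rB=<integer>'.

m = -44775
d = (-23, 4);  v_rel = (9, 8),  |v_rel|² = 145
v_rel×d = (9)·(4) − (8)·(-23) = 220
since m = R²·145 − 220²:  R² = (48400 + -44775) / 145 = 25
R = √25 = 5  ⇒  r_B = 5 − 4 = 1

rB=1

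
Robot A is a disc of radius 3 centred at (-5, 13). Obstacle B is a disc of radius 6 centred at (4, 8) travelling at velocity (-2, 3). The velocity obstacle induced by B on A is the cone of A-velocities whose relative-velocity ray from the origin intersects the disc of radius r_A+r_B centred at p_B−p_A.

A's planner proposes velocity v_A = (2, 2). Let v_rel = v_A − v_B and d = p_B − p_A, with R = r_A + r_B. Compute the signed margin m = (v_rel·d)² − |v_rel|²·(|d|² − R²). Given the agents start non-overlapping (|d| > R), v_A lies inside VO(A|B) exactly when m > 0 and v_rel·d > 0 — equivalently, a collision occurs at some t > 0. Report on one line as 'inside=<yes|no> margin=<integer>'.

d = (9, -5),  |d|² = 106;  R = 3+6 = 9,  c = 106−9² = 25
v_rel = (4, -1),  |v_rel|² = 17;  v_rel·d = (4)·(9) + (-1)·(-5) = 41
17·t² − 82·t + 25 = 0  ⇒  m = 41² − 17·25 = 1256
m = 1256 > 0,  v_rel·d = 41 > 0  ⇒  inside

inside=yes margin=1256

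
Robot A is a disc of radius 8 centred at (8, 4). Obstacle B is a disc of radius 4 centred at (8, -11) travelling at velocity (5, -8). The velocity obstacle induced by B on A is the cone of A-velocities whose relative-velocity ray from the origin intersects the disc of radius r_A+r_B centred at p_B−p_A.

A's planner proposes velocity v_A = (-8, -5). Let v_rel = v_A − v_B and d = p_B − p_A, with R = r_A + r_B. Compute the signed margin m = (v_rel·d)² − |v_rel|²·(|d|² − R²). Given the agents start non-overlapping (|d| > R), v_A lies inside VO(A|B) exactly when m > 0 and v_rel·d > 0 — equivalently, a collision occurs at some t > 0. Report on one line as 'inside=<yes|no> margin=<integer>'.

d = (0, -15),  |d|² = 225;  R = 8+4 = 12,  c = 225−12² = 81
v_rel = (-13, 3),  |v_rel|² = 178;  v_rel·d = (-13)·(0) + (3)·(-15) = -45
178·t² + 90·t + 81 = 0  ⇒  m = (-45)² − 178·81 = -12393
m = -12393 < 0,  v_rel·d = -45 < 0  ⇒  outside

inside=no margin=-12393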